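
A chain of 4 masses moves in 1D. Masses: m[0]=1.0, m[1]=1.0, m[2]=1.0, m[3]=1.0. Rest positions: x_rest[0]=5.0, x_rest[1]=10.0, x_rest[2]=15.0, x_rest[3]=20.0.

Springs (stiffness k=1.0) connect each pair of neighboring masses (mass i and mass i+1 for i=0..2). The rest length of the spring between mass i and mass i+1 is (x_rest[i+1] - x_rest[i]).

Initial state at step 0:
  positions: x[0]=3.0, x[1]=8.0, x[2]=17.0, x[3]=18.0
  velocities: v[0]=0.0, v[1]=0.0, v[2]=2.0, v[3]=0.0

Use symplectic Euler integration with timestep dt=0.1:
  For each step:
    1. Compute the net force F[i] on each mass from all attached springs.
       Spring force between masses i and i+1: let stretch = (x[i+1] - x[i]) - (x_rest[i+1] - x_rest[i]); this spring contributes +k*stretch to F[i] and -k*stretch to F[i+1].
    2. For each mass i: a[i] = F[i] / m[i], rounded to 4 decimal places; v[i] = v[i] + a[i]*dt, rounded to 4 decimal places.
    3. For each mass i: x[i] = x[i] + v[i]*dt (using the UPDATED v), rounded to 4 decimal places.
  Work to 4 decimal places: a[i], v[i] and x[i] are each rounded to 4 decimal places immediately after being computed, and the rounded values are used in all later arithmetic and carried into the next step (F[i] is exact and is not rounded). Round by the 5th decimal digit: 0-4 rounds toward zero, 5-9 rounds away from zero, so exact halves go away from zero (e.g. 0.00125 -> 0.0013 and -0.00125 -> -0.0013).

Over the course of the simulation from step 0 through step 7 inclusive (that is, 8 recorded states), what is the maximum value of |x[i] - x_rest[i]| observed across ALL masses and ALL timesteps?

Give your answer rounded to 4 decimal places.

Answer: 2.1584

Derivation:
Step 0: x=[3.0000 8.0000 17.0000 18.0000] v=[0.0000 0.0000 2.0000 0.0000]
Step 1: x=[3.0000 8.0400 17.1200 18.0400] v=[0.0000 0.4000 1.2000 0.4000]
Step 2: x=[3.0004 8.1204 17.1584 18.1208] v=[0.0040 0.8040 0.3840 0.8080]
Step 3: x=[3.0020 8.2400 17.1160 18.2420] v=[0.0160 1.1958 -0.4236 1.2118]
Step 4: x=[3.0060 8.3960 16.9961 18.4019] v=[0.0398 1.5596 -1.1986 1.5992]
Step 5: x=[3.0139 8.5841 16.8043 18.5978] v=[0.0788 1.8806 -1.9180 1.9586]
Step 6: x=[3.0275 8.7987 16.5482 18.8257] v=[0.1358 2.1456 -2.5607 2.2793]
Step 7: x=[3.0488 9.0330 16.2374 19.0809] v=[0.2129 2.3434 -3.1079 2.5516]
Max displacement = 2.1584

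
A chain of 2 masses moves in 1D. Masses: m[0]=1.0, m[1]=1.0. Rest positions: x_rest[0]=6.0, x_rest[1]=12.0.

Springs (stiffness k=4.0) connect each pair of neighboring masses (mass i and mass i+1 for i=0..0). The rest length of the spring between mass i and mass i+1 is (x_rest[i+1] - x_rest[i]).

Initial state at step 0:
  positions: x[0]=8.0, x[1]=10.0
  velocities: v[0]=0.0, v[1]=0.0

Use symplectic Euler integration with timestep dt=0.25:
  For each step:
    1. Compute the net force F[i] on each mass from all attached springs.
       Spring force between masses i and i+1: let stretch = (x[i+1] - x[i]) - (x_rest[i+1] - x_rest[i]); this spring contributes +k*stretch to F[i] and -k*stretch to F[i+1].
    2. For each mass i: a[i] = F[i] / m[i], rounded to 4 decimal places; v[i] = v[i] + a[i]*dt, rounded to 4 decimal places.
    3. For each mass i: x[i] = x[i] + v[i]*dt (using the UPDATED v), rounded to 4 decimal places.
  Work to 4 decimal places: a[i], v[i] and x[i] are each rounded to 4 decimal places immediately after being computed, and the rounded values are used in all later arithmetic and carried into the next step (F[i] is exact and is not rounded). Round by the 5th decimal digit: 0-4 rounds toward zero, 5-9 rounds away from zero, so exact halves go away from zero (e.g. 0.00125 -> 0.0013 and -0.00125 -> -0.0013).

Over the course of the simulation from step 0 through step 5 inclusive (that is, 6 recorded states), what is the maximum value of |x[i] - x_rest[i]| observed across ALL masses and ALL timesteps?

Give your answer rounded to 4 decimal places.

Step 0: x=[8.0000 10.0000] v=[0.0000 0.0000]
Step 1: x=[7.0000 11.0000] v=[-4.0000 4.0000]
Step 2: x=[5.5000 12.5000] v=[-6.0000 6.0000]
Step 3: x=[4.2500 13.7500] v=[-5.0000 5.0000]
Step 4: x=[3.8750 14.1250] v=[-1.5000 1.5000]
Step 5: x=[4.5625 13.4375] v=[2.7500 -2.7500]
Max displacement = 2.1250

Answer: 2.1250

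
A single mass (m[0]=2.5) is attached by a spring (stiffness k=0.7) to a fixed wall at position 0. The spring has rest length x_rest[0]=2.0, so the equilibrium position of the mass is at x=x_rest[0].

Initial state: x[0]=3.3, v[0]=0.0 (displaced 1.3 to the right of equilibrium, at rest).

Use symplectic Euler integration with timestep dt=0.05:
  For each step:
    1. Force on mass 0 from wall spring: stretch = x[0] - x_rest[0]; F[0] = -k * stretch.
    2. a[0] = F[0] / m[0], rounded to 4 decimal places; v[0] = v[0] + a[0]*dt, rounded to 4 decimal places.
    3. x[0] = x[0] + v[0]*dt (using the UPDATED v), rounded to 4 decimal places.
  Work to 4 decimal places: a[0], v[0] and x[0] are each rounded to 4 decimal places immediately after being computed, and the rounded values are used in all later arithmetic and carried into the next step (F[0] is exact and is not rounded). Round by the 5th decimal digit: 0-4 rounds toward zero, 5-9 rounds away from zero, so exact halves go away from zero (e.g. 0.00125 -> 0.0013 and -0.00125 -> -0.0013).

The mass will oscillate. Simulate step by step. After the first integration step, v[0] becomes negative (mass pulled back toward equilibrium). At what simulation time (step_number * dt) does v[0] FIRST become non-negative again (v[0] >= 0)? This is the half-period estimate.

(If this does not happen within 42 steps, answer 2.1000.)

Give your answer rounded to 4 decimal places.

Answer: 2.1000

Derivation:
Step 0: x=[3.3000] v=[0.0000]
Step 1: x=[3.2991] v=[-0.0182]
Step 2: x=[3.2973] v=[-0.0364]
Step 3: x=[3.2946] v=[-0.0546]
Step 4: x=[3.2910] v=[-0.0727]
Step 5: x=[3.2865] v=[-0.0908]
Step 6: x=[3.2811] v=[-0.1088]
Step 7: x=[3.2748] v=[-0.1267]
Step 8: x=[3.2676] v=[-0.1445]
Step 9: x=[3.2595] v=[-0.1622]
Step 10: x=[3.2505] v=[-0.1798]
Step 11: x=[3.2406] v=[-0.1973]
Step 12: x=[3.2299] v=[-0.2147]
Step 13: x=[3.2183] v=[-0.2319]
Step 14: x=[3.2059] v=[-0.2490]
Step 15: x=[3.1926] v=[-0.2659]
Step 16: x=[3.1785] v=[-0.2826]
Step 17: x=[3.1635] v=[-0.2991]
Step 18: x=[3.1477] v=[-0.3154]
Step 19: x=[3.1311] v=[-0.3315]
Step 20: x=[3.1137] v=[-0.3473]
Step 21: x=[3.0956] v=[-0.3629]
Step 22: x=[3.0767] v=[-0.3782]
Step 23: x=[3.0570] v=[-0.3933]
Step 24: x=[3.0366] v=[-0.4081]
Step 25: x=[3.0155] v=[-0.4226]
Step 26: x=[2.9937] v=[-0.4368]
Step 27: x=[2.9712] v=[-0.4507]
Step 28: x=[2.9480] v=[-0.4643]
Step 29: x=[2.9241] v=[-0.4776]
Step 30: x=[2.8996] v=[-0.4905]
Step 31: x=[2.8744] v=[-0.5031]
Step 32: x=[2.8486] v=[-0.5153]
Step 33: x=[2.8222] v=[-0.5272]
Step 34: x=[2.7953] v=[-0.5387]
Step 35: x=[2.7678] v=[-0.5498]
Step 36: x=[2.7398] v=[-0.5606]
Step 37: x=[2.7113] v=[-0.5710]
Step 38: x=[2.6823] v=[-0.5810]
Step 39: x=[2.6528] v=[-0.5906]
Step 40: x=[2.6228] v=[-0.5997]
Step 41: x=[2.5924] v=[-0.6084]
Step 42: x=[2.5616] v=[-0.6167]
v[0] did not become non-negative within 42 steps; using fallback time=2.1000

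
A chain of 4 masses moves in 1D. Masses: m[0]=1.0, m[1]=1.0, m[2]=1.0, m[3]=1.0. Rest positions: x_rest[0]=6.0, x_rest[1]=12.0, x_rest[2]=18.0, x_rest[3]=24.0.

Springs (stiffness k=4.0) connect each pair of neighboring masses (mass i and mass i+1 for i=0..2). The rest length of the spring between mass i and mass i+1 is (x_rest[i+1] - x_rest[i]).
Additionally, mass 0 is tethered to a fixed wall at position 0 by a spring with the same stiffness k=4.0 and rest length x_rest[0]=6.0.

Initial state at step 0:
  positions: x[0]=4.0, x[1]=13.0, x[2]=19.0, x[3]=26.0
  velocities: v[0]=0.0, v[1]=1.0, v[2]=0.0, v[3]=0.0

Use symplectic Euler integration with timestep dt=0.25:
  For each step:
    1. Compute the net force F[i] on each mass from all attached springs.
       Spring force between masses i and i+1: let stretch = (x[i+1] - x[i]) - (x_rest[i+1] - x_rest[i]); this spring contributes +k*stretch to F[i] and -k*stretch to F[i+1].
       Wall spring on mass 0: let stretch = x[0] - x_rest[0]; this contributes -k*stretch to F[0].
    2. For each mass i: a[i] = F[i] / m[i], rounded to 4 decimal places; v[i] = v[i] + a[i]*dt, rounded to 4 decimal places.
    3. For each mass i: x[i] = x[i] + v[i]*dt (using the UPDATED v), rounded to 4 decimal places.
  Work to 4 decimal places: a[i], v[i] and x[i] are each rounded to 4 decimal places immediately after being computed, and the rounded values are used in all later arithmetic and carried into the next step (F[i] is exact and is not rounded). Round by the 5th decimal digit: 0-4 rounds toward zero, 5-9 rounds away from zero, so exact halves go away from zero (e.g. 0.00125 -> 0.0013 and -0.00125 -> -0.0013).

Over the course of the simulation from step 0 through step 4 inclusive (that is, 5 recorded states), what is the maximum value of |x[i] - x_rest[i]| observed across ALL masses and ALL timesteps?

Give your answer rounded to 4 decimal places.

Step 0: x=[4.0000 13.0000 19.0000 26.0000] v=[0.0000 1.0000 0.0000 0.0000]
Step 1: x=[5.2500 12.5000 19.2500 25.7500] v=[5.0000 -2.0000 1.0000 -1.0000]
Step 2: x=[7.0000 11.8750 19.4375 25.3750] v=[7.0000 -2.5000 0.7500 -1.5000]
Step 3: x=[8.2188 11.9219 19.2188 25.0156] v=[4.8750 0.1875 -0.8750 -1.4375]
Step 4: x=[8.3086 12.8672 18.6250 24.7070] v=[0.3593 3.7813 -2.3751 -1.2343]
Max displacement = 2.3086

Answer: 2.3086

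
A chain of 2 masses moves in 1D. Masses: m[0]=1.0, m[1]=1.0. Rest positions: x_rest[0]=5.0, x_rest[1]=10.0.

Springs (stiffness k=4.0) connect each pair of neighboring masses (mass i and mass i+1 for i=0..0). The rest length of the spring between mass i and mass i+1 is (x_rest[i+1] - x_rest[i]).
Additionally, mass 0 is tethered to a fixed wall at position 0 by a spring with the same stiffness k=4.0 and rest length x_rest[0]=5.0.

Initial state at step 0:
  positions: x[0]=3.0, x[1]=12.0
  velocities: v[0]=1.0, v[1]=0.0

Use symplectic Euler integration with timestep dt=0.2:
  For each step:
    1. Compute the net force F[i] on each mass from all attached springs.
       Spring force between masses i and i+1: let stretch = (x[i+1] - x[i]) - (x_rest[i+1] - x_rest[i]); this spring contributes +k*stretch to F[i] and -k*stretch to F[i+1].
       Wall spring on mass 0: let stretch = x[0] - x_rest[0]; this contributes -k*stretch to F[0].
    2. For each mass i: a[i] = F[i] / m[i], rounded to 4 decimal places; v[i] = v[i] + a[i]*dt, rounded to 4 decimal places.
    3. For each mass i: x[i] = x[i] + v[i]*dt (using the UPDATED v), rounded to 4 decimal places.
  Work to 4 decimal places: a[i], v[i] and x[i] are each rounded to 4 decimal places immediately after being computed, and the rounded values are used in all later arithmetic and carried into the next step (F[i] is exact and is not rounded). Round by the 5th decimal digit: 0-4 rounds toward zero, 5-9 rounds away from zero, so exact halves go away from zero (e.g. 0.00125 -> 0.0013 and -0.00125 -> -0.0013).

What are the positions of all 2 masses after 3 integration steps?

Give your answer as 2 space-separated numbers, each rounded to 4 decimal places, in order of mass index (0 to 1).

Answer: 7.2536 9.4461

Derivation:
Step 0: x=[3.0000 12.0000] v=[1.0000 0.0000]
Step 1: x=[4.1600 11.3600] v=[5.8000 -3.2000]
Step 2: x=[5.8064 10.3680] v=[8.2320 -4.9600]
Step 3: x=[7.2536 9.4461] v=[7.2362 -4.6093]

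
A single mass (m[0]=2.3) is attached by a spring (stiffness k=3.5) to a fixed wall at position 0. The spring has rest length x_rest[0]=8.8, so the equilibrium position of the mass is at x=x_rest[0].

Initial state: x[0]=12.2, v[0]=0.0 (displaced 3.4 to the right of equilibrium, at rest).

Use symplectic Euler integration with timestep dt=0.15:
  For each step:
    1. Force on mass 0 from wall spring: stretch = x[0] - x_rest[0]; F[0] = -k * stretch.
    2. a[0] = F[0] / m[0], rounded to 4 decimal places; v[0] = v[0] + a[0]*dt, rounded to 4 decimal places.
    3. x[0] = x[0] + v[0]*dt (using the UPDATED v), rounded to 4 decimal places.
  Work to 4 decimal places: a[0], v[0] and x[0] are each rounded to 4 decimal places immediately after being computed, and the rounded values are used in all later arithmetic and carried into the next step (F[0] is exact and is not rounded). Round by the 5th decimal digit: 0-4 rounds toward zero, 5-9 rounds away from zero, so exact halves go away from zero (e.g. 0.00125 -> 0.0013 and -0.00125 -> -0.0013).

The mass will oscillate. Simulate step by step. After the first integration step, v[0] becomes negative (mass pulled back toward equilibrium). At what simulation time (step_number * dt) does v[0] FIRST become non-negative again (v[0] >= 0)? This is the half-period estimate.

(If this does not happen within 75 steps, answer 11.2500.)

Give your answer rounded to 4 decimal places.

Answer: 2.5500

Derivation:
Step 0: x=[12.2000] v=[0.0000]
Step 1: x=[12.0836] v=[-0.7761]
Step 2: x=[11.8548] v=[-1.5256]
Step 3: x=[11.5214] v=[-2.2229]
Step 4: x=[11.0948] v=[-2.8441]
Step 5: x=[10.5896] v=[-3.3679]
Step 6: x=[10.0231] v=[-3.7764]
Step 7: x=[9.4148] v=[-4.0556]
Step 8: x=[8.7854] v=[-4.1959]
Step 9: x=[8.1565] v=[-4.1926]
Step 10: x=[7.5496] v=[-4.0457]
Step 11: x=[6.9856] v=[-3.7603]
Step 12: x=[6.4837] v=[-3.3462]
Step 13: x=[6.0611] v=[-2.8175]
Step 14: x=[5.7323] v=[-2.1923]
Step 15: x=[5.5085] v=[-1.4921]
Step 16: x=[5.3974] v=[-0.7408]
Step 17: x=[5.4028] v=[0.0359]
First v>=0 after going negative at step 17, time=2.5500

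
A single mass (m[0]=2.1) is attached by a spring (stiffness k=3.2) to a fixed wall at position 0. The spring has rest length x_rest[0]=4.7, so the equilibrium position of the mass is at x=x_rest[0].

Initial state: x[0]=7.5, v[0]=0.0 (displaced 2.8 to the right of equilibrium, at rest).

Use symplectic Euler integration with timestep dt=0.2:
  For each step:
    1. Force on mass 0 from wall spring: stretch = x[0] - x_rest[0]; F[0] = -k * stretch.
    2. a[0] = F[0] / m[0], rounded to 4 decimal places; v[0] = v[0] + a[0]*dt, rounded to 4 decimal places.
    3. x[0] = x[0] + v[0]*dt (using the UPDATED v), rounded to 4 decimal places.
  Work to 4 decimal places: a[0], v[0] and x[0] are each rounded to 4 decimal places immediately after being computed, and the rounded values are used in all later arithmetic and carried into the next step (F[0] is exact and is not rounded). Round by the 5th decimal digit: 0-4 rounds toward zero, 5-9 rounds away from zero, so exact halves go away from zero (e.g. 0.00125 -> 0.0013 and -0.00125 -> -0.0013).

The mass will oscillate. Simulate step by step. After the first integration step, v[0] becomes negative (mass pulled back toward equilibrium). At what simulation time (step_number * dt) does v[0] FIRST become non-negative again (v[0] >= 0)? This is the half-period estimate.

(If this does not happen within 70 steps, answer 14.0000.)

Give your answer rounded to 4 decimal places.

Step 0: x=[7.5000] v=[0.0000]
Step 1: x=[7.3293] v=[-0.8533]
Step 2: x=[6.9984] v=[-1.6546]
Step 3: x=[6.5274] v=[-2.3551]
Step 4: x=[5.9450] v=[-2.9120]
Step 5: x=[5.2867] v=[-3.2914]
Step 6: x=[4.5927] v=[-3.4702]
Step 7: x=[3.9052] v=[-3.4375]
Step 8: x=[3.2661] v=[-3.1953]
Step 9: x=[2.7144] v=[-2.7583]
Step 10: x=[2.2838] v=[-2.1532]
Step 11: x=[2.0004] v=[-1.4168]
Step 12: x=[1.8816] v=[-0.5941]
Step 13: x=[1.9346] v=[0.2648]
First v>=0 after going negative at step 13, time=2.6000

Answer: 2.6000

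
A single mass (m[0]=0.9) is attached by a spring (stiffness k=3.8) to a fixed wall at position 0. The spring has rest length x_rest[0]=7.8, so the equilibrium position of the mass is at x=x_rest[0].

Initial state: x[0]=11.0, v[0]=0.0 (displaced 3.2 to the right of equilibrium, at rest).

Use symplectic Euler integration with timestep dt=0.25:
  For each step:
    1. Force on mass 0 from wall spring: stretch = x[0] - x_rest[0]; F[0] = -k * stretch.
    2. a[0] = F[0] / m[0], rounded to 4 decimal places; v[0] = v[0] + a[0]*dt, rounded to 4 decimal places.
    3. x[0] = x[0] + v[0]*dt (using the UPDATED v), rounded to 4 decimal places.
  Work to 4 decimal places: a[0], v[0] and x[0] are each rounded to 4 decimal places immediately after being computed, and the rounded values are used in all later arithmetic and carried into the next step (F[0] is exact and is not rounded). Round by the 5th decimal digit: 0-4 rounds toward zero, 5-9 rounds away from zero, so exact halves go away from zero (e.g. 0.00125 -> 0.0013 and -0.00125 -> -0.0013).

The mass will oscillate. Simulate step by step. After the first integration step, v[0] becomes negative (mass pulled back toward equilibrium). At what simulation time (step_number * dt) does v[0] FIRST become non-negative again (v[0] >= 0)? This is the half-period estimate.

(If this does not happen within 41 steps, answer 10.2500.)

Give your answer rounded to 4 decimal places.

Answer: 1.7500

Derivation:
Step 0: x=[11.0000] v=[0.0000]
Step 1: x=[10.1556] v=[-3.3778]
Step 2: x=[8.6895] v=[-5.8643]
Step 3: x=[6.9887] v=[-6.8032]
Step 4: x=[5.5020] v=[-5.9468]
Step 5: x=[4.6217] v=[-3.5211]
Step 6: x=[4.5802] v=[-0.1662]
Step 7: x=[5.3883] v=[3.2325]
First v>=0 after going negative at step 7, time=1.7500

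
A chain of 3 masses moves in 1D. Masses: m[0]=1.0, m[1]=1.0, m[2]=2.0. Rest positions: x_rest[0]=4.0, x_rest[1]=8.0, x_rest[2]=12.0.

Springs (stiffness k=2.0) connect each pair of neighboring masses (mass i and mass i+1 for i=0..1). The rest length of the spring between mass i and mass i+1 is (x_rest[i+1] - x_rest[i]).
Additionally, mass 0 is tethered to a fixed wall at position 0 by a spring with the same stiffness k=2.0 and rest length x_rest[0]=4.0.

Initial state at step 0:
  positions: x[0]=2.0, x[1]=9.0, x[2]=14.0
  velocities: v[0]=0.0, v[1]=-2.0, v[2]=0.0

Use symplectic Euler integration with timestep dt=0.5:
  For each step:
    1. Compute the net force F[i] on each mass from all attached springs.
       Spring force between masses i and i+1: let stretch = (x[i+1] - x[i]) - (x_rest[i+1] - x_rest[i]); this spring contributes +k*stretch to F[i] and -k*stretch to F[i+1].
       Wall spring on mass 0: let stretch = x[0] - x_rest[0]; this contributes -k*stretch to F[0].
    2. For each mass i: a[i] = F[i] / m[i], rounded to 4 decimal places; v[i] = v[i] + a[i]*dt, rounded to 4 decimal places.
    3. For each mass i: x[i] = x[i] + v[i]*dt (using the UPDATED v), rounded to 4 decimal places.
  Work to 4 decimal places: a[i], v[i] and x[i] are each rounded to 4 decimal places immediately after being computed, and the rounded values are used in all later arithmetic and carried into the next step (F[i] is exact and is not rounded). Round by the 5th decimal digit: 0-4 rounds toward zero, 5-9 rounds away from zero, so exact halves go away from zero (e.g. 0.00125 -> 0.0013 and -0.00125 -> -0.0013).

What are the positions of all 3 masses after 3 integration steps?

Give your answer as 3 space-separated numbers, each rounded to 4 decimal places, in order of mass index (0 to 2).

Answer: 5.0625 9.5313 11.4531

Derivation:
Step 0: x=[2.0000 9.0000 14.0000] v=[0.0000 -2.0000 0.0000]
Step 1: x=[4.5000 7.0000 13.7500] v=[5.0000 -4.0000 -0.5000]
Step 2: x=[6.0000 7.1250 12.8125] v=[3.0000 0.2500 -1.8750]
Step 3: x=[5.0625 9.5313 11.4531] v=[-1.8750 4.8125 -2.7188]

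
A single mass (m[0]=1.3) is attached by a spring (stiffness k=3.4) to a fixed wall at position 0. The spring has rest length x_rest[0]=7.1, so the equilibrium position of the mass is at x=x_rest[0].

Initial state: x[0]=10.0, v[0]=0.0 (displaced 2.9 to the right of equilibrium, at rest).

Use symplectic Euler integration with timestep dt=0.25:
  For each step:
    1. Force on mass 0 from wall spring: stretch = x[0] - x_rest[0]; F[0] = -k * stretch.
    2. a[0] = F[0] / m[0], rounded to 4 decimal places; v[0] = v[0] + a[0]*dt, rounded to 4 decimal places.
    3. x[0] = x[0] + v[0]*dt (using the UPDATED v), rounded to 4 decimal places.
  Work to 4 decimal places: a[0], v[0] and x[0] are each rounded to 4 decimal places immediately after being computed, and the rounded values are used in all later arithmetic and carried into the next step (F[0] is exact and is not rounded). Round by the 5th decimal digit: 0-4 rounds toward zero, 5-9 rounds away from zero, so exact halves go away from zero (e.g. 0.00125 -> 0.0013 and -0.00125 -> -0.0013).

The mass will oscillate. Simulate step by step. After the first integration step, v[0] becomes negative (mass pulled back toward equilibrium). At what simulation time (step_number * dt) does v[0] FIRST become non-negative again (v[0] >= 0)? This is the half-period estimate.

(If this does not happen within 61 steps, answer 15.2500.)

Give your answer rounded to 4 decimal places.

Step 0: x=[10.0000] v=[0.0000]
Step 1: x=[9.5260] v=[-1.8962]
Step 2: x=[8.6554] v=[-3.4824]
Step 3: x=[7.5306] v=[-4.4994]
Step 4: x=[6.3354] v=[-4.7810]
Step 5: x=[5.2651] v=[-4.2811]
Step 6: x=[4.4948] v=[-3.0814]
Step 7: x=[4.1503] v=[-1.3780]
Step 8: x=[4.2880] v=[0.5507]
First v>=0 after going negative at step 8, time=2.0000

Answer: 2.0000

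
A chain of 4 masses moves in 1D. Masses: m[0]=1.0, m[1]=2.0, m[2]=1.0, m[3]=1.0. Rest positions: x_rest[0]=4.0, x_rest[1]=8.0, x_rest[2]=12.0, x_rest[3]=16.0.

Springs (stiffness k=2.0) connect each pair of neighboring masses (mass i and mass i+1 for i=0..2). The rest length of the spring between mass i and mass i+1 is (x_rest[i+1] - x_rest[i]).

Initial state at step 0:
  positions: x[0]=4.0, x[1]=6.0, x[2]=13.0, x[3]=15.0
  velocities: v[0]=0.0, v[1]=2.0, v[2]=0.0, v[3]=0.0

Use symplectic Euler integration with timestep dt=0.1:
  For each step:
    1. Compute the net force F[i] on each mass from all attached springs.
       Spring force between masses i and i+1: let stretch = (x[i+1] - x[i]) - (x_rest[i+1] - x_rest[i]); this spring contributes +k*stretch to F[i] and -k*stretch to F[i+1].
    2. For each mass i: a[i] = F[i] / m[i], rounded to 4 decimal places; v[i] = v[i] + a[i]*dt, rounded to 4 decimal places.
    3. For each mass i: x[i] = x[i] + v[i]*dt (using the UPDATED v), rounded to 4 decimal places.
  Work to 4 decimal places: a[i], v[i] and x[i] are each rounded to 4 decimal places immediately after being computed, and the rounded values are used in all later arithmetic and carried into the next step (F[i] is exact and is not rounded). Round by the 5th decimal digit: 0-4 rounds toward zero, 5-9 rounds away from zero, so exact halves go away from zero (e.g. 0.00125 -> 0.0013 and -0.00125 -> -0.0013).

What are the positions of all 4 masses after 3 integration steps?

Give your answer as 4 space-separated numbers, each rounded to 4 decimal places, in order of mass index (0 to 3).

Step 0: x=[4.0000 6.0000 13.0000 15.0000] v=[0.0000 2.0000 0.0000 0.0000]
Step 1: x=[3.9600 6.2500 12.9000 15.0400] v=[-0.4000 2.5000 -1.0000 0.4000]
Step 2: x=[3.8858 6.5436 12.7098 15.1172] v=[-0.7420 2.9360 -1.9020 0.7720]
Step 3: x=[3.7848 6.8723 12.4444 15.2263] v=[-1.0104 3.2868 -2.6538 1.0905]

Answer: 3.7848 6.8723 12.4444 15.2263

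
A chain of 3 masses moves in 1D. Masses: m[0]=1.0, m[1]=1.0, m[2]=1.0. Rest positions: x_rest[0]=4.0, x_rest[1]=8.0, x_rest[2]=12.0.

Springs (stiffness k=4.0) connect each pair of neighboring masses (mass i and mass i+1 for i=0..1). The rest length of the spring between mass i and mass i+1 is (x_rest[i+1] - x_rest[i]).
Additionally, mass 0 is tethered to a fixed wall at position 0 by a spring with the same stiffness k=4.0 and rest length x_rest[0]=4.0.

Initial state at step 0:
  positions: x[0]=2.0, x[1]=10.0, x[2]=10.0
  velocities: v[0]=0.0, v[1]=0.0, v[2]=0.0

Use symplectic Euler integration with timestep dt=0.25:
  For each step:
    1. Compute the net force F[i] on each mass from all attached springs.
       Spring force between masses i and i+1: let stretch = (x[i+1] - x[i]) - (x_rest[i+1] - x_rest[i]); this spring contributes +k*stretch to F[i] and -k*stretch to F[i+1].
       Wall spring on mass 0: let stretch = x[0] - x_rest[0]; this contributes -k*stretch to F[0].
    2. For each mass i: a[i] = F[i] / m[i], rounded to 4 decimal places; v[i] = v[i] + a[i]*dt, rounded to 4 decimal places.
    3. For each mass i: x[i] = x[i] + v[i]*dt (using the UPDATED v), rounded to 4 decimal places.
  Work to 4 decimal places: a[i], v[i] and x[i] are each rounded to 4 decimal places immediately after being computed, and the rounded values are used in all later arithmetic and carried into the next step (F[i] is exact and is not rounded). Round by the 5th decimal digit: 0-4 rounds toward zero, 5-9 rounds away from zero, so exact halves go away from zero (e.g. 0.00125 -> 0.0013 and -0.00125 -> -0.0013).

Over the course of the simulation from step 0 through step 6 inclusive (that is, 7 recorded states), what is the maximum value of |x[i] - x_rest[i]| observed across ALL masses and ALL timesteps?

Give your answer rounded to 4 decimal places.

Answer: 3.1875

Derivation:
Step 0: x=[2.0000 10.0000 10.0000] v=[0.0000 0.0000 0.0000]
Step 1: x=[3.5000 8.0000 11.0000] v=[6.0000 -8.0000 4.0000]
Step 2: x=[5.2500 5.6250 12.2500] v=[7.0000 -9.5000 5.0000]
Step 3: x=[5.7813 4.8125 12.8438] v=[2.1250 -3.2500 2.3750]
Step 4: x=[4.6250 6.2500 12.4297] v=[-4.6251 5.7501 -1.6563]
Step 5: x=[2.7187 8.8262 11.4707] v=[-7.6251 10.3048 -3.8360]
Step 6: x=[1.6596 10.5367 10.8506] v=[-4.2363 6.8418 -2.4805]
Max displacement = 3.1875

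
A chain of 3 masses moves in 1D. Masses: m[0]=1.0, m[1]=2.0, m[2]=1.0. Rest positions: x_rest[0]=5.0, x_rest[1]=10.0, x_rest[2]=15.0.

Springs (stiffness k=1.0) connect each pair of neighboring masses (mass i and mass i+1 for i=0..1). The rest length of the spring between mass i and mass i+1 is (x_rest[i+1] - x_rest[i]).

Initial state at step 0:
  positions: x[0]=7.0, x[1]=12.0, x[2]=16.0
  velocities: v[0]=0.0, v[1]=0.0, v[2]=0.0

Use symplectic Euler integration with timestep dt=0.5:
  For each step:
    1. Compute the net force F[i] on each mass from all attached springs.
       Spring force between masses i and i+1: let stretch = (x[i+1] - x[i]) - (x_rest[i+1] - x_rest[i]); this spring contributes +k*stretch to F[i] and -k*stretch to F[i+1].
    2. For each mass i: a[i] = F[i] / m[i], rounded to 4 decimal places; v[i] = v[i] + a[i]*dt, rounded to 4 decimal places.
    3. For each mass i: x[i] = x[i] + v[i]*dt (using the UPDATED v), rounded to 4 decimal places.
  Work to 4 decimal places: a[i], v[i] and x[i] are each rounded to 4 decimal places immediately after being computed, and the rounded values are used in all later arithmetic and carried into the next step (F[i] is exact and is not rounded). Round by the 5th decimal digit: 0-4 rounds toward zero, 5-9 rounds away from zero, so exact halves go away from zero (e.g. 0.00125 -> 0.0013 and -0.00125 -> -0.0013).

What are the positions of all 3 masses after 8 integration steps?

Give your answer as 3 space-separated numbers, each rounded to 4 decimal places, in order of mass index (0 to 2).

Step 0: x=[7.0000 12.0000 16.0000] v=[0.0000 0.0000 0.0000]
Step 1: x=[7.0000 11.8750 16.2500] v=[0.0000 -0.2500 0.5000]
Step 2: x=[6.9688 11.6875 16.6563] v=[-0.0625 -0.3750 0.8125]
Step 3: x=[6.8672 11.5313 17.0704] v=[-0.2032 -0.3125 0.8281]
Step 4: x=[6.6816 11.4844 17.3497] v=[-0.3712 -0.0938 0.5586]
Step 5: x=[6.4467 11.5704 17.4127] v=[-0.4698 0.1719 0.1260]
Step 6: x=[6.2427 11.7462 17.2651] v=[-0.4080 0.3516 -0.2952]
Step 7: x=[6.1646 11.9240 16.9878] v=[-0.1563 0.3555 -0.5547]
Step 8: x=[6.2763 12.0148 16.6945] v=[0.2234 0.1816 -0.5866]

Answer: 6.2763 12.0148 16.6945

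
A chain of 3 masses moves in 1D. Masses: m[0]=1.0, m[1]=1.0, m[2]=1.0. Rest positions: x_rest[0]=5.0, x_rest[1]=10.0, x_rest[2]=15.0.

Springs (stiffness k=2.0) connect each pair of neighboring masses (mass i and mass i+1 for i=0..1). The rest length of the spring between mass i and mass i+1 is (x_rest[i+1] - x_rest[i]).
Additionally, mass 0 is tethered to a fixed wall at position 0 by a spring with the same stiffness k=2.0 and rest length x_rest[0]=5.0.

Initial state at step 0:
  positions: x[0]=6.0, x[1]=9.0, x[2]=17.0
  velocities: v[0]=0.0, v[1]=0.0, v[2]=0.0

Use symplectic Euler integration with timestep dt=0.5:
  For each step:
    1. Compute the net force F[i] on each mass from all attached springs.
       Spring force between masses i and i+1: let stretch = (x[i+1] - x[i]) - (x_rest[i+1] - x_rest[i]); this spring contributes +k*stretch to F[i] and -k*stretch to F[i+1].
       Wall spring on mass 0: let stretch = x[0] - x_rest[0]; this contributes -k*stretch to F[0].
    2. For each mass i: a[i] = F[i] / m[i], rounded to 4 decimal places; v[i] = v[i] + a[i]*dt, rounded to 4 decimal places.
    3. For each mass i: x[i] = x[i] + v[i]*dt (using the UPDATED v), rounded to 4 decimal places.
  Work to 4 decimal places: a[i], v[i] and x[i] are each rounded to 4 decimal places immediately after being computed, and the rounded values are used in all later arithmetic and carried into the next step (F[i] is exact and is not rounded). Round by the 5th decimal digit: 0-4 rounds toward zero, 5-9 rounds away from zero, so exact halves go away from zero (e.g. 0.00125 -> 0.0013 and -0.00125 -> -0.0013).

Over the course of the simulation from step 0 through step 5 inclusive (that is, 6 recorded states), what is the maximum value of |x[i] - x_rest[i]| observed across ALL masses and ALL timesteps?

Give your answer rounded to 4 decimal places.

Answer: 2.5000

Derivation:
Step 0: x=[6.0000 9.0000 17.0000] v=[0.0000 0.0000 0.0000]
Step 1: x=[4.5000 11.5000 15.5000] v=[-3.0000 5.0000 -3.0000]
Step 2: x=[4.2500 12.5000 14.5000] v=[-0.5000 2.0000 -2.0000]
Step 3: x=[6.0000 10.3750 15.0000] v=[3.5000 -4.2500 1.0000]
Step 4: x=[6.9375 8.3750 15.6875] v=[1.8750 -4.0000 1.3750]
Step 5: x=[5.1250 9.3125 15.2188] v=[-3.6250 1.8750 -0.9375]
Max displacement = 2.5000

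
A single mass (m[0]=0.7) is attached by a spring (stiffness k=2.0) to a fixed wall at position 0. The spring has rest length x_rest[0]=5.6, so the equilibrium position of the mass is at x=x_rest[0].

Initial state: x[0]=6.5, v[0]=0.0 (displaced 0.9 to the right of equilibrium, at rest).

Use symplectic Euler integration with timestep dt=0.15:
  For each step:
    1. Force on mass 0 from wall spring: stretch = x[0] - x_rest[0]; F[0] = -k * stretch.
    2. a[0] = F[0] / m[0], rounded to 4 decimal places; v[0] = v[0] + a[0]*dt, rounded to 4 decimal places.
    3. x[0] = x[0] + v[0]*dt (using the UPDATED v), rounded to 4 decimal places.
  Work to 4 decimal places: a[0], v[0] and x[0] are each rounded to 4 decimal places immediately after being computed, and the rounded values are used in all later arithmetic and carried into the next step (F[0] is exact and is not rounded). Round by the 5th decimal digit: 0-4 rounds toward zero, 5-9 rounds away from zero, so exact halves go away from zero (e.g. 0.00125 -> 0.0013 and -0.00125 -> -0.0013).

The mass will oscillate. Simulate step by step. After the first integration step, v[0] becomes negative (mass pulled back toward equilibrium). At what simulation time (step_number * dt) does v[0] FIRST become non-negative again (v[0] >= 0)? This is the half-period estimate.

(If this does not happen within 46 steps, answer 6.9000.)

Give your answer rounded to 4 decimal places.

Answer: 1.9500

Derivation:
Step 0: x=[6.5000] v=[0.0000]
Step 1: x=[6.4421] v=[-0.3857]
Step 2: x=[6.3301] v=[-0.7466]
Step 3: x=[6.1712] v=[-1.0595]
Step 4: x=[5.9756] v=[-1.3043]
Step 5: x=[5.7558] v=[-1.4653]
Step 6: x=[5.5260] v=[-1.5321]
Step 7: x=[5.3009] v=[-1.5004]
Step 8: x=[5.0951] v=[-1.3722]
Step 9: x=[4.9217] v=[-1.1558]
Step 10: x=[4.7919] v=[-0.8651]
Step 11: x=[4.7141] v=[-0.5188]
Step 12: x=[4.6932] v=[-0.1391]
Step 13: x=[4.7306] v=[0.2495]
First v>=0 after going negative at step 13, time=1.9500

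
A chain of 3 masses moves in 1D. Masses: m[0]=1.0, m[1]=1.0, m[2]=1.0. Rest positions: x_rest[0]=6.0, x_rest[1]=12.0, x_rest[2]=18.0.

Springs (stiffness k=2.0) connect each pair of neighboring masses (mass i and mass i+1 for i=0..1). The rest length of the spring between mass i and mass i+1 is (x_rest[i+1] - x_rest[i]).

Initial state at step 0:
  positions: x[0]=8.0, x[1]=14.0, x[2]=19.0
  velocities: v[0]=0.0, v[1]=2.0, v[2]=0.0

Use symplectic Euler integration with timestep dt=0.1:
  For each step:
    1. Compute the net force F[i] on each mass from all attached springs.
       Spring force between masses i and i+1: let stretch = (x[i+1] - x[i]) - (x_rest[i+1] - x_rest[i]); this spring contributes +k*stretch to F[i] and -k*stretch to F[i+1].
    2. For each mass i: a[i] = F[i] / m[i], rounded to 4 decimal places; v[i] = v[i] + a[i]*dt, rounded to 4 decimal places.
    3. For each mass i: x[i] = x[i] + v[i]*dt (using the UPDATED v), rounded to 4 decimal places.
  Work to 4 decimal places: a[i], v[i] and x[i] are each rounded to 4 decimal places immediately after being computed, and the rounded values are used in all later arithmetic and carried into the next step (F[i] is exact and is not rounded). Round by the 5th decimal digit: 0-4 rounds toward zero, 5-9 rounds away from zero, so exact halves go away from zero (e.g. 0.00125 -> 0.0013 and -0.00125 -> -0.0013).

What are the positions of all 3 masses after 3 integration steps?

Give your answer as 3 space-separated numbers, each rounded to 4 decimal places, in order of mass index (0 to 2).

Answer: 8.0138 14.4544 19.1318

Derivation:
Step 0: x=[8.0000 14.0000 19.0000] v=[0.0000 2.0000 0.0000]
Step 1: x=[8.0000 14.1800 19.0200] v=[0.0000 1.8000 0.2000]
Step 2: x=[8.0036 14.3332 19.0632] v=[0.0360 1.5320 0.4320]
Step 3: x=[8.0138 14.4544 19.1318] v=[0.1019 1.2121 0.6860]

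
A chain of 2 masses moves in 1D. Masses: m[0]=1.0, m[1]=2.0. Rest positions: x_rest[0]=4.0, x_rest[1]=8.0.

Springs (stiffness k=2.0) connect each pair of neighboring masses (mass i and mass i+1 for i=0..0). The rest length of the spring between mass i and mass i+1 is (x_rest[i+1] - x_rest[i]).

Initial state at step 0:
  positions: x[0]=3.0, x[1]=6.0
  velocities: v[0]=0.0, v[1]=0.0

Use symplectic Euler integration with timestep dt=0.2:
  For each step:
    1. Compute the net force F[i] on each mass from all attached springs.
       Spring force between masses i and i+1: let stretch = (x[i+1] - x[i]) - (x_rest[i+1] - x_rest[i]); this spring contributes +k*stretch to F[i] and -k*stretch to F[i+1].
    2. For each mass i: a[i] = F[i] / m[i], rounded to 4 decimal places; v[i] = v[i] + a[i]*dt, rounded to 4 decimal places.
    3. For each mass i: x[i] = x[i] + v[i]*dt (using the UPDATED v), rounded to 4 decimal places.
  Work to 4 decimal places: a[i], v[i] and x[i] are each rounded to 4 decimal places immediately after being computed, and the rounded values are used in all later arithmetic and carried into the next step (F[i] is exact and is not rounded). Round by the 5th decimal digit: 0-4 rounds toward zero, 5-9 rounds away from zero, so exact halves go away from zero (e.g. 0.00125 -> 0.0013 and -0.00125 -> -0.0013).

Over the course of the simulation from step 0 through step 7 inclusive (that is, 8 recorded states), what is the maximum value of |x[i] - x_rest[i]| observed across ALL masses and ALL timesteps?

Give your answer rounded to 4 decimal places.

Answer: 2.2507

Derivation:
Step 0: x=[3.0000 6.0000] v=[0.0000 0.0000]
Step 1: x=[2.9200 6.0400] v=[-0.4000 0.2000]
Step 2: x=[2.7696 6.1152] v=[-0.7520 0.3760]
Step 3: x=[2.5668 6.2166] v=[-1.0138 0.5069]
Step 4: x=[2.3360 6.3320] v=[-1.1539 0.5769]
Step 5: x=[2.1049 6.4475] v=[-1.1555 0.5777]
Step 6: x=[1.9012 6.5493] v=[-1.0185 0.5092]
Step 7: x=[1.7493 6.6252] v=[-0.7593 0.3796]
Max displacement = 2.2507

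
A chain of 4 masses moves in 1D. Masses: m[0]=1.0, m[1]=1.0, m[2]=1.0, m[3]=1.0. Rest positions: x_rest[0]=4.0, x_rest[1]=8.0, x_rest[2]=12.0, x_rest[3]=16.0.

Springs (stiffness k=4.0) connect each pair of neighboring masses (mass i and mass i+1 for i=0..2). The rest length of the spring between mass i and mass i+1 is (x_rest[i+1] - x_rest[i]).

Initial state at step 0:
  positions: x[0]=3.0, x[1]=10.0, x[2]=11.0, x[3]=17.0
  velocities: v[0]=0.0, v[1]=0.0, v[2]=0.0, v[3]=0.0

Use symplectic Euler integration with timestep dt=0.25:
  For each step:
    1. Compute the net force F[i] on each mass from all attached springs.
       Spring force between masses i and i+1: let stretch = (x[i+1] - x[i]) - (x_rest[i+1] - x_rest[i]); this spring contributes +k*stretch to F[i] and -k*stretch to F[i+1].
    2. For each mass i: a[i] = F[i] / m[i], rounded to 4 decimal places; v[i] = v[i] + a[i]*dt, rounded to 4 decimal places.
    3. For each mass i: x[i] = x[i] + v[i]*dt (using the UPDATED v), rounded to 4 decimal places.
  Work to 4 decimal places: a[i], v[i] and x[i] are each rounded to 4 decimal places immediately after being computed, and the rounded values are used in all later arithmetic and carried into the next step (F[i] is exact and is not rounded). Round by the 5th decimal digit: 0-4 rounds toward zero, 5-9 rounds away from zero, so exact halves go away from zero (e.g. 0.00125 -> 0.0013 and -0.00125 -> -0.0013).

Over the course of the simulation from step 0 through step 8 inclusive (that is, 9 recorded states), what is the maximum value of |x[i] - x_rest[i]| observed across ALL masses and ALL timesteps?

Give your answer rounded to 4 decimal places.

Step 0: x=[3.0000 10.0000 11.0000 17.0000] v=[0.0000 0.0000 0.0000 0.0000]
Step 1: x=[3.7500 8.5000 12.2500 16.5000] v=[3.0000 -6.0000 5.0000 -2.0000]
Step 2: x=[4.6875 6.7500 13.6250 15.9375] v=[3.7500 -7.0000 5.5000 -2.2500]
Step 3: x=[5.1406 6.2031 13.8594 15.7969] v=[1.8125 -2.1875 0.9375 -0.5625]
Step 4: x=[4.8594 7.3047 12.6641 16.1719] v=[-1.1250 4.4063 -4.7813 1.5000]
Step 5: x=[4.1895 9.1348 11.0059 16.6700] v=[-2.6797 7.3204 -6.6329 1.9922]
Step 6: x=[3.7559 10.1964 10.2959 16.7520] v=[-1.7344 4.2462 -2.8399 0.3281]
Step 7: x=[3.9324 9.6727 11.1751 16.2200] v=[0.7061 -2.0948 3.5167 -2.1280]
Step 8: x=[4.5440 8.0895 12.9399 15.4268] v=[2.4464 -6.3327 7.0592 -3.1729]
Max displacement = 2.1964

Answer: 2.1964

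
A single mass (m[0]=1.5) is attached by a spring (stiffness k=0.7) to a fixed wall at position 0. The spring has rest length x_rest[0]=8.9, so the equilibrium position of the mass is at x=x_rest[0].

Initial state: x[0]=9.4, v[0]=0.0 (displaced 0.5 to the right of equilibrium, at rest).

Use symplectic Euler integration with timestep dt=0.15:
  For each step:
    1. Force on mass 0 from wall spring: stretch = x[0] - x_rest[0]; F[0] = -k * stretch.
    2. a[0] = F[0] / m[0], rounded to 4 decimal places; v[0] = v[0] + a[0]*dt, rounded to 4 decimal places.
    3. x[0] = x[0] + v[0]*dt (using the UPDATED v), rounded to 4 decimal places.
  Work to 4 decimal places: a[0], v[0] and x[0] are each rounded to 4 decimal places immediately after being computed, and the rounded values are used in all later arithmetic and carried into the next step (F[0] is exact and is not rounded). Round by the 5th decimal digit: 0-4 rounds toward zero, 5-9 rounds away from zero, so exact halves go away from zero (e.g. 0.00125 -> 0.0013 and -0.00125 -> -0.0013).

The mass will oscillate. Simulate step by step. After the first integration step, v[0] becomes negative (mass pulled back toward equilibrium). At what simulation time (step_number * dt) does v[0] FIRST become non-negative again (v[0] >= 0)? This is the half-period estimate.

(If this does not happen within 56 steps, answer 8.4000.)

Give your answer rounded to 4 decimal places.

Answer: 4.6500

Derivation:
Step 0: x=[9.4000] v=[0.0000]
Step 1: x=[9.3948] v=[-0.0350]
Step 2: x=[9.3844] v=[-0.0696]
Step 3: x=[9.3689] v=[-0.1035]
Step 4: x=[9.3485] v=[-0.1363]
Step 5: x=[9.3233] v=[-0.1677]
Step 6: x=[9.2937] v=[-0.1973]
Step 7: x=[9.2600] v=[-0.2249]
Step 8: x=[9.2225] v=[-0.2501]
Step 9: x=[9.1816] v=[-0.2727]
Step 10: x=[9.1377] v=[-0.2924]
Step 11: x=[9.0914] v=[-0.3090]
Step 12: x=[9.0430] v=[-0.3224]
Step 13: x=[8.9931] v=[-0.3324]
Step 14: x=[8.9423] v=[-0.3389]
Step 15: x=[8.8910] v=[-0.3419]
Step 16: x=[8.8398] v=[-0.3413]
Step 17: x=[8.7892] v=[-0.3371]
Step 18: x=[8.7398] v=[-0.3293]
Step 19: x=[8.6921] v=[-0.3181]
Step 20: x=[8.6466] v=[-0.3036]
Step 21: x=[8.6037] v=[-0.2859]
Step 22: x=[8.5639] v=[-0.2652]
Step 23: x=[8.5276] v=[-0.2417]
Step 24: x=[8.4953] v=[-0.2156]
Step 25: x=[8.4672] v=[-0.1873]
Step 26: x=[8.4437] v=[-0.1570]
Step 27: x=[8.4249] v=[-0.1251]
Step 28: x=[8.4111] v=[-0.0918]
Step 29: x=[8.4025] v=[-0.0576]
Step 30: x=[8.3991] v=[-0.0228]
Step 31: x=[8.4009] v=[0.0123]
First v>=0 after going negative at step 31, time=4.6500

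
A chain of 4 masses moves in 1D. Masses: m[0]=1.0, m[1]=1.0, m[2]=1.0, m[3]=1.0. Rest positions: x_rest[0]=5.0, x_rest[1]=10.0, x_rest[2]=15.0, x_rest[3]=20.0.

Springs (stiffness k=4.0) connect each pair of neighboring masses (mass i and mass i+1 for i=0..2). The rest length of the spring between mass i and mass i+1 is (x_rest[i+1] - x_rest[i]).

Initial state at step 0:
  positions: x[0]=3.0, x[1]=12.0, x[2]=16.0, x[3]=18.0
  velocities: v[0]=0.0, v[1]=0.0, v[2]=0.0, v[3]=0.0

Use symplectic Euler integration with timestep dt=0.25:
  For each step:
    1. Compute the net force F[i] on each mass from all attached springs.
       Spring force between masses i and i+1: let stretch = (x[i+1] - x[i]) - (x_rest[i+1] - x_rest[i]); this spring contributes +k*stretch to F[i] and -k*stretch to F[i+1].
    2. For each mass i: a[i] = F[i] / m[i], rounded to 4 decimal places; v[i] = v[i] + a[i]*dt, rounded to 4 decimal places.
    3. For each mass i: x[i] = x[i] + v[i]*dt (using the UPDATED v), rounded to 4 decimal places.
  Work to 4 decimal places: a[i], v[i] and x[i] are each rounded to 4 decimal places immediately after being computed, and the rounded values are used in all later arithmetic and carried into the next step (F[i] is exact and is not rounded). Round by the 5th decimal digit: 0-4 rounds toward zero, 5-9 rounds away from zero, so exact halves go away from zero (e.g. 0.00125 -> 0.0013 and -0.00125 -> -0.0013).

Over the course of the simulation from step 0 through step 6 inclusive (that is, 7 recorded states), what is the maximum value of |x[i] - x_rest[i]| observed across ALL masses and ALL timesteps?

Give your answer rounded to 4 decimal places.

Answer: 2.3047

Derivation:
Step 0: x=[3.0000 12.0000 16.0000 18.0000] v=[0.0000 0.0000 0.0000 0.0000]
Step 1: x=[4.0000 10.7500 15.5000 18.7500] v=[4.0000 -5.0000 -2.0000 3.0000]
Step 2: x=[5.4375 9.0000 14.6250 19.9375] v=[5.7500 -7.0000 -3.5000 4.7500]
Step 3: x=[6.5156 7.7656 13.6719 21.0469] v=[4.3125 -4.9375 -3.8125 4.4375]
Step 4: x=[6.6562 7.6953 13.0860 21.5625] v=[0.5625 -0.2812 -2.3438 2.0625]
Step 5: x=[5.8066 8.7129 13.2715 21.2090] v=[-3.3984 4.0704 0.7420 -1.4140]
Step 6: x=[4.4336 10.1436 14.3017 20.1211] v=[-5.4921 5.7227 4.1209 -4.3515]
Max displacement = 2.3047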